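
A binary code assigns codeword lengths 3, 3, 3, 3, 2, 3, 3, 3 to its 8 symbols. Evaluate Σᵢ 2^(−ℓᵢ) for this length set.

With common denominator 2^3 = 8: Σ 2^(−ℓᵢ) = 1/8 + 1/8 + 1/8 + 1/8 + 2/8 + 1/8 + 1/8 + 1/8 = 9/8 = 1.125.

1.125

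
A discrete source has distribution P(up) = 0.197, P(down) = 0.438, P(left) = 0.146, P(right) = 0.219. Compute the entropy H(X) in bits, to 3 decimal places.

H = −Σ pᵢ log₂ pᵢ.
−0.197·log₂(0.197) = 0.4617
−0.438·log₂(0.438) = 0.5217
−0.146·log₂(0.146) = 0.4053
−0.219·log₂(0.219) = 0.4798
Sum ≈ 1.8685 → 1.868 bits.

1.868 bits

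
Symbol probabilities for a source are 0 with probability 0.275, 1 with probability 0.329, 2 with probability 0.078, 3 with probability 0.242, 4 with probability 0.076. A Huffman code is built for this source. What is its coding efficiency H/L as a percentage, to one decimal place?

97.7%

Entropy H = −Σ p log₂ p ≈ 2.1048 bits.
Huffman merges: 19/250+39/500→77/500; 77/500+121/500→99/250; 11/40+329/1000→151/250; 99/250+151/250→1. L = 1077/500 ≈ 2.1540.
Efficiency = H/L = 2.1048/2.1540 = 97.7%.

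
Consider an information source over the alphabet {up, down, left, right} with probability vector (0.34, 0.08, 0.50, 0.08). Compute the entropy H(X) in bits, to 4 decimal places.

1.6122 bits

H = −Σ pᵢ log₂ pᵢ.
−0.34·log₂(0.34) = 0.5292
−0.08·log₂(0.08) = 0.2915
−0.50·log₂(0.50) = 0.5000
−0.08·log₂(0.08) = 0.2915
Sum ≈ 1.6122 → 1.6122 bits.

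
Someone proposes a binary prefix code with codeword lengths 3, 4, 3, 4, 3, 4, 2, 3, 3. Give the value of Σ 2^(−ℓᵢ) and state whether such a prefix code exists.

With common denominator 2^4 = 16: Σ 2^(−ℓᵢ) = 2/16 + 1/16 + 2/16 + 1/16 + 2/16 + 1/16 + 4/16 + 2/16 + 2/16 = 17/16 = 1.0625.
Kraft's inequality requires Σ ≤ 1; here Σ = 1.0625 > 1, so no such prefix code exists.

1.0625; no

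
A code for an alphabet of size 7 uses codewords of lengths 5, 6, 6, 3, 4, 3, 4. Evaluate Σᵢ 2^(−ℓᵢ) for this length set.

With common denominator 2^6 = 64: Σ 2^(−ℓᵢ) = 2/64 + 1/64 + 1/64 + 8/64 + 4/64 + 8/64 + 4/64 = 28/64 = 0.4375.

0.4375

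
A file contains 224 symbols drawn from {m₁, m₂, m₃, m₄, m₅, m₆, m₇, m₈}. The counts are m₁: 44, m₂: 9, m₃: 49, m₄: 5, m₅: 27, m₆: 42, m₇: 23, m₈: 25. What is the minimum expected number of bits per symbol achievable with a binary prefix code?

Probabilities are the counts divided by 224.
Repeatedly combine the two least-probable nodes; the expected code length is the sum of the merged weights.
merge 5/224 + 9/224 → 1/16
merge 1/16 + 23/224 → 37/224
merge 25/224 + 27/224 → 13/56
merge 37/224 + 3/16 → 79/224
merge 11/56 + 7/32 → 93/224
merge 13/56 + 79/224 → 131/224
merge 93/224 + 131/224 → 1
L = 1/16 + 37/224 + 13/56 + 79/224 + 93/224 + 131/224 + 1 = 45/16 = 2.8125 bits/symbol.

2.8125 bits/symbol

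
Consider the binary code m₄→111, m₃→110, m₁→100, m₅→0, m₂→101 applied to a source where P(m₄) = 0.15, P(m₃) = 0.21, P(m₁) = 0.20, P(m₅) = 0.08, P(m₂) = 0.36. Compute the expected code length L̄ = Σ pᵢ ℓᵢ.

L̄ = Σ pᵢ·ℓᵢ = 0.15·3 + 0.21·3 + 0.20·3 + 0.08·1 + 0.36·3 = 2.84 bits/symbol.

2.84 bits/symbol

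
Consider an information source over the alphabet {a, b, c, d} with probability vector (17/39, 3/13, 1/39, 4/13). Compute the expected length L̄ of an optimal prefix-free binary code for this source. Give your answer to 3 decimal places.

1.821 bits/symbol

Repeatedly combine the two least-probable nodes; the expected code length is the sum of the merged weights.
merge 1/39 + 3/13 → 10/39
merge 10/39 + 4/13 → 22/39
merge 17/39 + 22/39 → 1
L = 10/39 + 22/39 + 1 = 71/39 ≈ 1.821 bits/symbol.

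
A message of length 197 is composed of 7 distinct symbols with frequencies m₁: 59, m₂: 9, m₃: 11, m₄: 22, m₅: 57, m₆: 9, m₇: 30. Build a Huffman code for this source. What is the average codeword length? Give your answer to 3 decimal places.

2.497 bits/symbol

Probabilities are the counts divided by 197.
Repeatedly combine the two least-probable nodes; the expected code length is the sum of the merged weights.
merge 9/197 + 9/197 → 18/197
merge 11/197 + 18/197 → 29/197
merge 22/197 + 29/197 → 51/197
merge 30/197 + 51/197 → 81/197
merge 57/197 + 59/197 → 116/197
merge 81/197 + 116/197 → 1
L = 18/197 + 29/197 + 51/197 + 81/197 + 116/197 + 1 = 492/197 ≈ 2.497 bits/symbol.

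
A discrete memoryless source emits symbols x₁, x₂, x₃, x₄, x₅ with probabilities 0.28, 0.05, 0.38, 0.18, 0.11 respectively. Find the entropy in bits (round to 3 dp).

H = −Σ pᵢ log₂ pᵢ.
−0.28·log₂(0.28) = 0.5142
−0.05·log₂(0.05) = 0.2161
−0.38·log₂(0.38) = 0.5305
−0.18·log₂(0.18) = 0.4453
−0.11·log₂(0.11) = 0.3503
Sum ≈ 2.0564 → 2.056 bits.

2.056 bits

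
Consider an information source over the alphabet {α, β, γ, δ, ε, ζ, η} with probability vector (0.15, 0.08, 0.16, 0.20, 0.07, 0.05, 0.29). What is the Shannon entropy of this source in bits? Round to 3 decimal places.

2.592 bits

H = −Σ pᵢ log₂ pᵢ.
−0.15·log₂(0.15) = 0.4105
−0.08·log₂(0.08) = 0.2915
−0.16·log₂(0.16) = 0.4230
−0.20·log₂(0.20) = 0.4644
−0.07·log₂(0.07) = 0.2686
−0.05·log₂(0.05) = 0.2161
−0.29·log₂(0.29) = 0.5179
Sum ≈ 2.5920 → 2.592 bits.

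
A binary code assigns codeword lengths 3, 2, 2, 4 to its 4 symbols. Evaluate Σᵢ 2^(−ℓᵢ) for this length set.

0.6875

With common denominator 2^4 = 16: Σ 2^(−ℓᵢ) = 2/16 + 4/16 + 4/16 + 1/16 = 11/16 = 0.6875.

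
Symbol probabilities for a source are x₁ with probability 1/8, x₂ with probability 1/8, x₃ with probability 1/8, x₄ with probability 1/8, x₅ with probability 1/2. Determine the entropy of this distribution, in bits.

Each probability is a power of 1/2, so log₂(1/p) is an integer.
H = Σ p·log₂(1/p) = 1/8·3 + 1/8·3 + 1/8·3 + 1/8·3 + 1/2·1 = 2 bits.

2 bits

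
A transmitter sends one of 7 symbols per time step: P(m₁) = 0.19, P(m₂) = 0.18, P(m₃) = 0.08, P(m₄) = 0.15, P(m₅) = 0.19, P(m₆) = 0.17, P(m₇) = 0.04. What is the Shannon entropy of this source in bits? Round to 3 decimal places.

H = −Σ pᵢ log₂ pᵢ.
−0.19·log₂(0.19) = 0.4552
−0.18·log₂(0.18) = 0.4453
−0.08·log₂(0.08) = 0.2915
−0.15·log₂(0.15) = 0.4105
−0.19·log₂(0.19) = 0.4552
−0.17·log₂(0.17) = 0.4346
−0.04·log₂(0.04) = 0.1858
Sum ≈ 2.6782 → 2.678 bits.

2.678 bits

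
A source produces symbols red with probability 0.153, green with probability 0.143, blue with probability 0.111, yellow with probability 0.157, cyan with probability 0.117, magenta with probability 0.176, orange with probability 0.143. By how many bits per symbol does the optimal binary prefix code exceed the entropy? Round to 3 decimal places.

0.032 bits

Entropy H = −Σ p log₂ p ≈ 2.7916 bits.
Huffman merges: 111/1000+117/1000→57/250; 143/1000+143/1000→143/500; 153/1000+157/1000→31/100; 22/125+57/250→101/250; 143/500+31/100→149/250; 101/250+149/250→1. L = 353/125 ≈ 2.8240.
L − H = 2.8240 − 2.7916 = 0.032 bits.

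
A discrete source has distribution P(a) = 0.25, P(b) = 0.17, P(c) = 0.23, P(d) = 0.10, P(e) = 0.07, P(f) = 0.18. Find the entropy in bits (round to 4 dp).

2.4683 bits

H = −Σ pᵢ log₂ pᵢ.
−0.25·log₂(0.25) = 0.5000
−0.17·log₂(0.17) = 0.4346
−0.23·log₂(0.23) = 0.4877
−0.10·log₂(0.10) = 0.3322
−0.07·log₂(0.07) = 0.2686
−0.18·log₂(0.18) = 0.4453
Sum ≈ 2.4683 → 2.4683 bits.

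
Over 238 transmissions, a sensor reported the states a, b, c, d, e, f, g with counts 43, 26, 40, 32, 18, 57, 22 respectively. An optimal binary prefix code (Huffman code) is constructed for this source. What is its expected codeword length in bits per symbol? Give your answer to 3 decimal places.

2.748 bits/symbol

Probabilities are the counts divided by 238.
Repeatedly combine the two least-probable nodes; the expected code length is the sum of the merged weights.
merge 9/119 + 11/119 → 20/119
merge 13/119 + 16/119 → 29/119
merge 20/119 + 20/119 → 40/119
merge 43/238 + 57/238 → 50/119
merge 29/119 + 40/119 → 69/119
merge 50/119 + 69/119 → 1
L = 20/119 + 29/119 + 40/119 + 50/119 + 69/119 + 1 = 327/119 ≈ 2.748 bits/symbol.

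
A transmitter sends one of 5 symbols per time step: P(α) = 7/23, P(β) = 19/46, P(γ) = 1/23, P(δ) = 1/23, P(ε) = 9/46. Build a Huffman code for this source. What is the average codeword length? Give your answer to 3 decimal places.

1.957 bits/symbol

Repeatedly combine the two least-probable nodes; the expected code length is the sum of the merged weights.
merge 1/23 + 1/23 → 2/23
merge 2/23 + 9/46 → 13/46
merge 13/46 + 7/23 → 27/46
merge 19/46 + 27/46 → 1
L = 2/23 + 13/46 + 27/46 + 1 = 45/23 ≈ 1.957 bits/symbol.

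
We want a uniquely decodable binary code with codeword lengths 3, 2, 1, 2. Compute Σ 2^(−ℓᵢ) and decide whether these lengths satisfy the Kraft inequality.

1.125; no

With common denominator 2^3 = 8: Σ 2^(−ℓᵢ) = 1/8 + 2/8 + 4/8 + 2/8 = 9/8 = 1.125.
Kraft's inequality requires Σ ≤ 1; here Σ = 1.125 > 1, so no such prefix code exists.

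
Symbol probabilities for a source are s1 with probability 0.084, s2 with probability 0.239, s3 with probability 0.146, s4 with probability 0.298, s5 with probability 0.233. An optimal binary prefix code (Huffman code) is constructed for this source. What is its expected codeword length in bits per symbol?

Repeatedly combine the two least-probable nodes; the expected code length is the sum of the merged weights.
merge 21/250 + 73/500 → 23/100
merge 23/100 + 233/1000 → 463/1000
merge 239/1000 + 149/500 → 537/1000
merge 463/1000 + 537/1000 → 1
L = 23/100 + 463/1000 + 537/1000 + 1 = 223/100 = 2.23 bits/symbol.

2.23 bits/symbol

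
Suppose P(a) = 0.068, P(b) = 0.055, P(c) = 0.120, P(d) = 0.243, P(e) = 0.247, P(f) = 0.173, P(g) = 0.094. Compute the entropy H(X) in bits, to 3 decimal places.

H = −Σ pᵢ log₂ pᵢ.
−0.068·log₂(0.068) = 0.2637
−0.055·log₂(0.055) = 0.2301
−0.120·log₂(0.120) = 0.3671
−0.243·log₂(0.243) = 0.4960
−0.247·log₂(0.247) = 0.4983
−0.173·log₂(0.173) = 0.4379
−0.094·log₂(0.094) = 0.3207
Sum ≈ 2.6137 → 2.614 bits.

2.614 bits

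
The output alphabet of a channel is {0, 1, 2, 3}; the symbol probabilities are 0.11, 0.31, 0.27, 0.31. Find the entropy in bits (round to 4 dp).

H = −Σ pᵢ log₂ pᵢ.
−0.11·log₂(0.11) = 0.3503
−0.31·log₂(0.31) = 0.5238
−0.27·log₂(0.27) = 0.5100
−0.31·log₂(0.31) = 0.5238
Sum ≈ 1.9079 → 1.9079 bits.

1.9079 bits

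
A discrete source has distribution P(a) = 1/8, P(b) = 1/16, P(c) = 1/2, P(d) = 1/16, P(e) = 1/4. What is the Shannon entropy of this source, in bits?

1.875 bits

Each probability is a power of 1/2, so log₂(1/p) is an integer.
H = Σ p·log₂(1/p) = 1/8·3 + 1/16·4 + 1/2·1 + 1/16·4 + 1/4·2 = 1.875 bits.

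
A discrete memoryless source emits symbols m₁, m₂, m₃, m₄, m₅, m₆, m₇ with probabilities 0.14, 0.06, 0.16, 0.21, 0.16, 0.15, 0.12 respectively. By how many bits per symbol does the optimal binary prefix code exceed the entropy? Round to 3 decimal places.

Entropy H = −Σ p log₂ p ≈ 2.7371 bits.
Huffman merges: 3/50+3/25→9/50; 7/50+3/20→29/100; 4/25+4/25→8/25; 9/50+21/100→39/100; 29/100+8/25→61/100; 39/100+61/100→1. L = 279/100 ≈ 2.7900.
L − H = 2.7900 − 2.7371 = 0.053 bits.

0.053 bits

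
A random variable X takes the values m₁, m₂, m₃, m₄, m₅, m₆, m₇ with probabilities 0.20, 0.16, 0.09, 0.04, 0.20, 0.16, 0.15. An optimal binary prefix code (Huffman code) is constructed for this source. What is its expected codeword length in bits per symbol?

2.73 bits/symbol

Repeatedly combine the two least-probable nodes; the expected code length is the sum of the merged weights.
merge 1/25 + 9/100 → 13/100
merge 13/100 + 3/20 → 7/25
merge 4/25 + 4/25 → 8/25
merge 1/5 + 1/5 → 2/5
merge 7/25 + 8/25 → 3/5
merge 2/5 + 3/5 → 1
L = 13/100 + 7/25 + 8/25 + 2/5 + 3/5 + 1 = 273/100 = 2.73 bits/symbol.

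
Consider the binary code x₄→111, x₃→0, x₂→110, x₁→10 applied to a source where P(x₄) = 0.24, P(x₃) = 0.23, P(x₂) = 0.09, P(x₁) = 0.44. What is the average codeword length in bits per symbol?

2.1 bits/symbol

L̄ = Σ pᵢ·ℓᵢ = 0.24·3 + 0.23·1 + 0.09·3 + 0.44·2 = 2.1 bits/symbol.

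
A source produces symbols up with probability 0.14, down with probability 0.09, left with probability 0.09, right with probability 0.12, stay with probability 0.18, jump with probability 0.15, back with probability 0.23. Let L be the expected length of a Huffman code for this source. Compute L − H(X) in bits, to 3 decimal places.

Entropy H = −Σ p log₂ p ≈ 2.7330 bits.
Huffman merges: 9/100+9/100→9/50; 3/25+7/50→13/50; 3/20+9/50→33/100; 9/50+23/100→41/100; 13/50+33/100→59/100; 41/100+59/100→1. L = 277/100 ≈ 2.7700.
L − H = 2.7700 − 2.7330 = 0.037 bits.

0.037 bits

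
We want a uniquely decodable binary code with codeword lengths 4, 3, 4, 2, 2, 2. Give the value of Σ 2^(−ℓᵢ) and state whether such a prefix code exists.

With common denominator 2^4 = 16: Σ 2^(−ℓᵢ) = 1/16 + 2/16 + 1/16 + 4/16 + 4/16 + 4/16 = 16/16 = 1.
Kraft's inequality requires Σ ≤ 1; here Σ = 1 ≤ 1, so such a prefix code exists.

1; yes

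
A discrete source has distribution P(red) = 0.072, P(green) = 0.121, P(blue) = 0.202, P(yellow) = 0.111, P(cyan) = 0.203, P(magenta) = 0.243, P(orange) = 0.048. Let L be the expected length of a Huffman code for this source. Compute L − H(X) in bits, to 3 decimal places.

Entropy H = −Σ p log₂ p ≈ 2.6334 bits.
Huffman merges: 6/125+9/125→3/25; 111/1000+3/25→231/1000; 121/1000+101/500→323/1000; 203/1000+231/1000→217/500; 243/1000+323/1000→283/500; 217/500+283/500→1. L = 1337/500 ≈ 2.6740.
L − H = 2.6740 − 2.6334 = 0.041 bits.

0.041 bits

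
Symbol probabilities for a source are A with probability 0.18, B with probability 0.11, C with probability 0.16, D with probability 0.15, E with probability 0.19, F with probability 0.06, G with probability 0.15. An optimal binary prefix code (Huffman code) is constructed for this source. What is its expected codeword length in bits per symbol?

2.8 bits/symbol

Repeatedly combine the two least-probable nodes; the expected code length is the sum of the merged weights.
merge 3/50 + 11/100 → 17/100
merge 3/20 + 3/20 → 3/10
merge 4/25 + 17/100 → 33/100
merge 9/50 + 19/100 → 37/100
merge 3/10 + 33/100 → 63/100
merge 37/100 + 63/100 → 1
L = 17/100 + 3/10 + 33/100 + 37/100 + 63/100 + 1 = 14/5 = 2.8 bits/symbol.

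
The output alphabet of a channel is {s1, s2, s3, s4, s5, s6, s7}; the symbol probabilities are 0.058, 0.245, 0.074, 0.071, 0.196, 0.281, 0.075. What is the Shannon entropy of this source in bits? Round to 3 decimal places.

H = −Σ pᵢ log₂ pᵢ.
−0.058·log₂(0.058) = 0.2383
−0.245·log₂(0.245) = 0.4971
−0.074·log₂(0.074) = 0.2780
−0.071·log₂(0.071) = 0.2709
−0.196·log₂(0.196) = 0.4608
−0.281·log₂(0.281) = 0.5146
−0.075·log₂(0.075) = 0.2803
Sum ≈ 2.5400 → 2.540 bits.

2.540 bits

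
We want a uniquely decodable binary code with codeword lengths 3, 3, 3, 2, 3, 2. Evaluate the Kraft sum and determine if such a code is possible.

With common denominator 2^3 = 8: Σ 2^(−ℓᵢ) = 1/8 + 1/8 + 1/8 + 2/8 + 1/8 + 2/8 = 8/8 = 1.
Kraft's inequality requires Σ ≤ 1; here Σ = 1 ≤ 1, so such a prefix code exists.

1; yes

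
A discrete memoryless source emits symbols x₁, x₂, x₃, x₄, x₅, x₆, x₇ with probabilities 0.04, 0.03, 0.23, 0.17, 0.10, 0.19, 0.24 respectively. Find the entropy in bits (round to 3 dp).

2.541 bits

H = −Σ pᵢ log₂ pᵢ.
−0.04·log₂(0.04) = 0.1858
−0.03·log₂(0.03) = 0.1518
−0.23·log₂(0.23) = 0.4877
−0.17·log₂(0.17) = 0.4346
−0.10·log₂(0.10) = 0.3322
−0.19·log₂(0.19) = 0.4552
−0.24·log₂(0.24) = 0.4941
Sum ≈ 2.5413 → 2.541 bits.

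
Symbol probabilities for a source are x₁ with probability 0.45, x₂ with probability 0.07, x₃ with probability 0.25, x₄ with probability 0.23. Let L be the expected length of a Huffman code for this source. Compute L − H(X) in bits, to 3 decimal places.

Entropy H = −Σ p log₂ p ≈ 1.7746 bits.
Huffman merges: 7/100+23/100→3/10; 1/4+3/10→11/20; 9/20+11/20→1. L = 37/20 ≈ 1.8500.
L − H = 1.8500 − 1.7746 = 0.075 bits.

0.075 bits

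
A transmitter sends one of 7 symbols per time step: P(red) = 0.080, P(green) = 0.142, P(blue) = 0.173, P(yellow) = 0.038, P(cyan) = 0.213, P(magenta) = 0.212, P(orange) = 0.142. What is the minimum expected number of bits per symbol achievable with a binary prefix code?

2.693 bits/symbol

Repeatedly combine the two least-probable nodes; the expected code length is the sum of the merged weights.
merge 19/500 + 2/25 → 59/500
merge 59/500 + 71/500 → 13/50
merge 71/500 + 173/1000 → 63/200
merge 53/250 + 213/1000 → 17/40
merge 13/50 + 63/200 → 23/40
merge 17/40 + 23/40 → 1
L = 59/500 + 13/50 + 63/200 + 17/40 + 23/40 + 1 = 2693/1000 = 2.693 bits/symbol.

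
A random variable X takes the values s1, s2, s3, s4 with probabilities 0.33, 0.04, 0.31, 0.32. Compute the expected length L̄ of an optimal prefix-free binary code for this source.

Repeatedly combine the two least-probable nodes; the expected code length is the sum of the merged weights.
merge 1/25 + 31/100 → 7/20
merge 8/25 + 33/100 → 13/20
merge 7/20 + 13/20 → 1
L = 7/20 + 13/20 + 1 = 2 bits/symbol.

2 bits/symbol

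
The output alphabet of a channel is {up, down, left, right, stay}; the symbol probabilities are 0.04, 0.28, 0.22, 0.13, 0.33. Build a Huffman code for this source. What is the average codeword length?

2.17 bits/symbol

Repeatedly combine the two least-probable nodes; the expected code length is the sum of the merged weights.
merge 1/25 + 13/100 → 17/100
merge 17/100 + 11/50 → 39/100
merge 7/25 + 33/100 → 61/100
merge 39/100 + 61/100 → 1
L = 17/100 + 39/100 + 61/100 + 1 = 217/100 = 2.17 bits/symbol.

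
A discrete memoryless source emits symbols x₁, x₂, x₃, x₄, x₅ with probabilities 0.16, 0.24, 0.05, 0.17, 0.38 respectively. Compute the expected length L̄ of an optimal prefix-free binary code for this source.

Repeatedly combine the two least-probable nodes; the expected code length is the sum of the merged weights.
merge 1/20 + 4/25 → 21/100
merge 17/100 + 21/100 → 19/50
merge 6/25 + 19/50 → 31/50
merge 19/50 + 31/50 → 1
L = 21/100 + 19/50 + 31/50 + 1 = 221/100 = 2.21 bits/symbol.

2.21 bits/symbol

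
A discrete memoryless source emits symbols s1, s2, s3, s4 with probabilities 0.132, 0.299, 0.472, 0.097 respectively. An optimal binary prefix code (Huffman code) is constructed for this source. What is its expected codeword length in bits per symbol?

1.757 bits/symbol

Repeatedly combine the two least-probable nodes; the expected code length is the sum of the merged weights.
merge 97/1000 + 33/250 → 229/1000
merge 229/1000 + 299/1000 → 66/125
merge 59/125 + 66/125 → 1
L = 229/1000 + 66/125 + 1 = 1757/1000 = 1.757 bits/symbol.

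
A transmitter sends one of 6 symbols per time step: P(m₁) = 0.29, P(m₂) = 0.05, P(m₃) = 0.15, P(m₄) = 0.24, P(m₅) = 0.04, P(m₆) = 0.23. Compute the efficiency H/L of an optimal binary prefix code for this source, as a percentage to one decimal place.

Entropy H = −Σ p log₂ p ≈ 2.3121 bits.
Huffman merges: 1/25+1/20→9/100; 9/100+3/20→6/25; 23/100+6/25→47/100; 6/25+29/100→53/100; 47/100+53/100→1. L = 233/100 ≈ 2.3300.
Efficiency = H/L = 2.3121/2.3300 = 99.2%.

99.2%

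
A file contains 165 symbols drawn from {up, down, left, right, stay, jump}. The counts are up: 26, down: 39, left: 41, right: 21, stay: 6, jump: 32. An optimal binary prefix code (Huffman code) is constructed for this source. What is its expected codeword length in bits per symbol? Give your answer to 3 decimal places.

Probabilities are the counts divided by 165.
Repeatedly combine the two least-probable nodes; the expected code length is the sum of the merged weights.
merge 2/55 + 7/55 → 9/55
merge 26/165 + 9/55 → 53/165
merge 32/165 + 13/55 → 71/165
merge 41/165 + 53/165 → 94/165
merge 71/165 + 94/165 → 1
L = 9/55 + 53/165 + 71/165 + 94/165 + 1 = 82/33 ≈ 2.485 bits/symbol.

2.485 bits/symbol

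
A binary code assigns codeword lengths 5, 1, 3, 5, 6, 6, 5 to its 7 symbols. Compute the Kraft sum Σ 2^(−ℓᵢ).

0.75

With common denominator 2^6 = 64: Σ 2^(−ℓᵢ) = 2/64 + 32/64 + 8/64 + 2/64 + 1/64 + 1/64 + 2/64 = 48/64 = 0.75.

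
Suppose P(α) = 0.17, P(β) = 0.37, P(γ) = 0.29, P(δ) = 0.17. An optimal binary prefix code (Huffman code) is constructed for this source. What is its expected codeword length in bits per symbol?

Repeatedly combine the two least-probable nodes; the expected code length is the sum of the merged weights.
merge 17/100 + 17/100 → 17/50
merge 29/100 + 17/50 → 63/100
merge 37/100 + 63/100 → 1
L = 17/50 + 63/100 + 1 = 197/100 = 1.97 bits/symbol.

1.97 bits/symbol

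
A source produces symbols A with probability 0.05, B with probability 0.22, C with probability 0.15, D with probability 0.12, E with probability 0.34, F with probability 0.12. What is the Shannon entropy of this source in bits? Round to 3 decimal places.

2.371 bits

H = −Σ pᵢ log₂ pᵢ.
−0.05·log₂(0.05) = 0.2161
−0.22·log₂(0.22) = 0.4806
−0.15·log₂(0.15) = 0.4105
−0.12·log₂(0.12) = 0.3671
−0.34·log₂(0.34) = 0.5292
−0.12·log₂(0.12) = 0.3671
Sum ≈ 2.3705 → 2.371 bits.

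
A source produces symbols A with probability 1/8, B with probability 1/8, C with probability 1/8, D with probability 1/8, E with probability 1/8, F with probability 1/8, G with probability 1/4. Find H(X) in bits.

Each probability is a power of 1/2, so log₂(1/p) is an integer.
H = Σ p·log₂(1/p) = 1/8·3 + 1/8·3 + 1/8·3 + 1/8·3 + 1/8·3 + 1/8·3 + 1/4·2 = 2.75 bits.

2.75 bits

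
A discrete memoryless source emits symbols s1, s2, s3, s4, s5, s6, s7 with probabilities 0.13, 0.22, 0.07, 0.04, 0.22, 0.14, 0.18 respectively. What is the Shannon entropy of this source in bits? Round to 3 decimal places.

2.641 bits

H = −Σ pᵢ log₂ pᵢ.
−0.13·log₂(0.13) = 0.3826
−0.22·log₂(0.22) = 0.4806
−0.07·log₂(0.07) = 0.2686
−0.04·log₂(0.04) = 0.1858
−0.22·log₂(0.22) = 0.4806
−0.14·log₂(0.14) = 0.3971
−0.18·log₂(0.18) = 0.4453
Sum ≈ 2.6405 → 2.641 bits.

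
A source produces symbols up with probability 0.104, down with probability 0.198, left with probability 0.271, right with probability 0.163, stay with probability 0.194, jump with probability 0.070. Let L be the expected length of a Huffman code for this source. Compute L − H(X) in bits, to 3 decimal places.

Entropy H = −Σ p log₂ p ≈ 2.4668 bits.
Huffman merges: 7/100+13/125→87/500; 163/1000+87/500→337/1000; 97/500+99/500→49/125; 271/1000+337/1000→76/125; 49/125+76/125→1. L = 2511/1000 ≈ 2.5110.
L − H = 2.5110 − 2.4668 = 0.044 bits.

0.044 bits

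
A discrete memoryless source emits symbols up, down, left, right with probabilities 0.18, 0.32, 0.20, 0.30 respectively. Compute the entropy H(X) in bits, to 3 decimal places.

1.957 bits

H = −Σ pᵢ log₂ pᵢ.
−0.18·log₂(0.18) = 0.4453
−0.32·log₂(0.32) = 0.5260
−0.20·log₂(0.20) = 0.4644
−0.30·log₂(0.30) = 0.5211
Sum ≈ 1.9568 → 1.957 bits.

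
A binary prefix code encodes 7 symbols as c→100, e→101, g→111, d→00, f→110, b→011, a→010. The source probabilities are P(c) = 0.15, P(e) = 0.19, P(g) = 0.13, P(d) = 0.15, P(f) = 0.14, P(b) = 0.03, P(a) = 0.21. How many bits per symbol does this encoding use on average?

L̄ = Σ pᵢ·ℓᵢ = 0.15·3 + 0.19·3 + 0.13·3 + 0.15·2 + 0.14·3 + 0.03·3 + 0.21·3 = 2.85 bits/symbol.

2.85 bits/symbol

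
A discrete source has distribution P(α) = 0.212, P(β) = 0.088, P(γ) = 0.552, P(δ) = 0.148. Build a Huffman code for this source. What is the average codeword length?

1.684 bits/symbol

Repeatedly combine the two least-probable nodes; the expected code length is the sum of the merged weights.
merge 11/125 + 37/250 → 59/250
merge 53/250 + 59/250 → 56/125
merge 56/125 + 69/125 → 1
L = 59/250 + 56/125 + 1 = 421/250 = 1.684 bits/symbol.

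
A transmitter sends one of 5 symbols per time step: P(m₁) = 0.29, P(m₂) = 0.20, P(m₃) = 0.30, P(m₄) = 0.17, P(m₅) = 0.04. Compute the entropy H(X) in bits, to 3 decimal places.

2.124 bits

H = −Σ pᵢ log₂ pᵢ.
−0.29·log₂(0.29) = 0.5179
−0.20·log₂(0.20) = 0.4644
−0.30·log₂(0.30) = 0.5211
−0.17·log₂(0.17) = 0.4346
−0.04·log₂(0.04) = 0.1858
Sum ≈ 2.1237 → 2.124 bits.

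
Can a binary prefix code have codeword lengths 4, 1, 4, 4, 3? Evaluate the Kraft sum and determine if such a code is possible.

With common denominator 2^4 = 16: Σ 2^(−ℓᵢ) = 1/16 + 8/16 + 1/16 + 1/16 + 2/16 = 13/16 = 0.8125.
Kraft's inequality requires Σ ≤ 1; here Σ = 0.8125 ≤ 1, so such a prefix code exists.

0.8125; yes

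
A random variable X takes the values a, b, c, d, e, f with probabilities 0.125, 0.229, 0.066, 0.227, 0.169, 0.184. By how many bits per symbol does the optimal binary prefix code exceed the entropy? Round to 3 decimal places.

Entropy H = −Σ p log₂ p ≈ 2.4892 bits.
Huffman merges: 33/500+1/8→191/1000; 169/1000+23/125→353/1000; 191/1000+227/1000→209/500; 229/1000+353/1000→291/500; 209/500+291/500→1. L = 318/125 ≈ 2.5440.
L − H = 2.5440 − 2.4892 = 0.055 bits.

0.055 bits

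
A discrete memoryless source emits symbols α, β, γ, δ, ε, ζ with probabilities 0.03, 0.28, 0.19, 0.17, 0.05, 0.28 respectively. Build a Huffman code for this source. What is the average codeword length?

2.33 bits/symbol

Repeatedly combine the two least-probable nodes; the expected code length is the sum of the merged weights.
merge 3/100 + 1/20 → 2/25
merge 2/25 + 17/100 → 1/4
merge 19/100 + 1/4 → 11/25
merge 7/25 + 7/25 → 14/25
merge 11/25 + 14/25 → 1
L = 2/25 + 1/4 + 11/25 + 14/25 + 1 = 233/100 = 2.33 bits/symbol.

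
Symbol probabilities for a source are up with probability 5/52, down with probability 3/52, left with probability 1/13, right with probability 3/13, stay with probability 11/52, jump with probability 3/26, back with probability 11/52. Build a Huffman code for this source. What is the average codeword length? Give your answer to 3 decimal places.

2.692 bits/symbol

Repeatedly combine the two least-probable nodes; the expected code length is the sum of the merged weights.
merge 3/52 + 1/13 → 7/52
merge 5/52 + 3/26 → 11/52
merge 7/52 + 11/52 → 9/26
merge 11/52 + 11/52 → 11/26
merge 3/13 + 9/26 → 15/26
merge 11/26 + 15/26 → 1
L = 7/52 + 11/52 + 9/26 + 11/26 + 15/26 + 1 = 35/13 ≈ 2.692 bits/symbol.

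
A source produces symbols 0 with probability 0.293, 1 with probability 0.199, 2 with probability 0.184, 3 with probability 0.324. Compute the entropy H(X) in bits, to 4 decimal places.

H = −Σ pᵢ log₂ pᵢ.
−0.293·log₂(0.293) = 0.5189
−0.199·log₂(0.199) = 0.4635
−0.184·log₂(0.184) = 0.4494
−0.324·log₂(0.324) = 0.5268
Sum ≈ 1.9586 → 1.9586 bits.

1.9586 bits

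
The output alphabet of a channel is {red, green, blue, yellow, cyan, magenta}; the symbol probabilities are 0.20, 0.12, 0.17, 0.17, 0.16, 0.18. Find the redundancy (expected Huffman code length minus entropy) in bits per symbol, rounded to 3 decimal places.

0.051 bits

Entropy H = −Σ p log₂ p ≈ 2.5690 bits.
Huffman merges: 3/25+4/25→7/25; 17/100+17/100→17/50; 9/50+1/5→19/50; 7/25+17/50→31/50; 19/50+31/50→1. L = 131/50 ≈ 2.6200.
L − H = 2.6200 − 2.5690 = 0.051 bits.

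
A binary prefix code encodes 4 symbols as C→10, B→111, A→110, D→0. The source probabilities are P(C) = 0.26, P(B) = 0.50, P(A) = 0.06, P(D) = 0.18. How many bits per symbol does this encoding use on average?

2.38 bits/symbol

L̄ = Σ pᵢ·ℓᵢ = 0.26·2 + 0.50·3 + 0.06·3 + 0.18·1 = 2.38 bits/symbol.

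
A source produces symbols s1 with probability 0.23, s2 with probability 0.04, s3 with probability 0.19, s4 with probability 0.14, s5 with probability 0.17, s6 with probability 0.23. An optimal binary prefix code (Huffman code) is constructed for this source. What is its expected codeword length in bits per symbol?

Repeatedly combine the two least-probable nodes; the expected code length is the sum of the merged weights.
merge 1/25 + 7/50 → 9/50
merge 17/100 + 9/50 → 7/20
merge 19/100 + 23/100 → 21/50
merge 23/100 + 7/20 → 29/50
merge 21/50 + 29/50 → 1
L = 9/50 + 7/20 + 21/50 + 29/50 + 1 = 253/100 = 2.53 bits/symbol.

2.53 bits/symbol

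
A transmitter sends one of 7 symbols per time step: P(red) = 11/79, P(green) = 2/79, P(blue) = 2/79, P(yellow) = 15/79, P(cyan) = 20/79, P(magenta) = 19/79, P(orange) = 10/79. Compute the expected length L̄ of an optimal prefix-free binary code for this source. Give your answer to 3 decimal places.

Repeatedly combine the two least-probable nodes; the expected code length is the sum of the merged weights.
merge 2/79 + 2/79 → 4/79
merge 4/79 + 10/79 → 14/79
merge 11/79 + 14/79 → 25/79
merge 15/79 + 19/79 → 34/79
merge 20/79 + 25/79 → 45/79
merge 34/79 + 45/79 → 1
L = 4/79 + 14/79 + 25/79 + 34/79 + 45/79 + 1 = 201/79 ≈ 2.544 bits/symbol.

2.544 bits/symbol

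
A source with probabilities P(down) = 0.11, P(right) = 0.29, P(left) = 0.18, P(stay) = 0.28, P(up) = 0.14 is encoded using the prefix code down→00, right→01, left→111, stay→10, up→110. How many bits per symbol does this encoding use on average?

L̄ = Σ pᵢ·ℓᵢ = 0.11·2 + 0.29·2 + 0.18·3 + 0.28·2 + 0.14·3 = 2.32 bits/symbol.

2.32 bits/symbol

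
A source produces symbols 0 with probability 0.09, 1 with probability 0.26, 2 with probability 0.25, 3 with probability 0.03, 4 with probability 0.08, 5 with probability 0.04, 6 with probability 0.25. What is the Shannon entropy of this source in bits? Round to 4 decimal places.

2.4470 bits

H = −Σ pᵢ log₂ pᵢ.
−0.09·log₂(0.09) = 0.3127
−0.26·log₂(0.26) = 0.5053
−0.25·log₂(0.25) = 0.5000
−0.03·log₂(0.03) = 0.1518
−0.08·log₂(0.08) = 0.2915
−0.04·log₂(0.04) = 0.1858
−0.25·log₂(0.25) = 0.5000
Sum ≈ 2.4470 → 2.4470 bits.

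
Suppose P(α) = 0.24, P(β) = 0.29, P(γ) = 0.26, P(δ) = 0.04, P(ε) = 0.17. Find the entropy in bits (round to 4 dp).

H = −Σ pᵢ log₂ pᵢ.
−0.24·log₂(0.24) = 0.4941
−0.29·log₂(0.29) = 0.5179
−0.26·log₂(0.26) = 0.5053
−0.04·log₂(0.04) = 0.1858
−0.17·log₂(0.17) = 0.4346
Sum ≈ 2.1377 → 2.1377 bits.

2.1377 bits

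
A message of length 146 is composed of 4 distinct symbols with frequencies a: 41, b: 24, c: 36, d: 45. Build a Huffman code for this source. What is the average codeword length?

2 bits/symbol

Probabilities are the counts divided by 146.
Repeatedly combine the two least-probable nodes; the expected code length is the sum of the merged weights.
merge 12/73 + 18/73 → 30/73
merge 41/146 + 45/146 → 43/73
merge 30/73 + 43/73 → 1
L = 30/73 + 43/73 + 1 = 2 bits/symbol.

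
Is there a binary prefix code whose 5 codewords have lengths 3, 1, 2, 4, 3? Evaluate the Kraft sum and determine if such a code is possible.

1.0625; no

With common denominator 2^4 = 16: Σ 2^(−ℓᵢ) = 2/16 + 8/16 + 4/16 + 1/16 + 2/16 = 17/16 = 1.0625.
Kraft's inequality requires Σ ≤ 1; here Σ = 1.0625 > 1, so no such prefix code exists.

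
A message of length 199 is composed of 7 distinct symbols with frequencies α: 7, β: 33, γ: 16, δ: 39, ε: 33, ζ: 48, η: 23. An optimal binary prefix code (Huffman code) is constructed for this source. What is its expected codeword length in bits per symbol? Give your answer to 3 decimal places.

Probabilities are the counts divided by 199.
Repeatedly combine the two least-probable nodes; the expected code length is the sum of the merged weights.
merge 7/199 + 16/199 → 23/199
merge 23/199 + 23/199 → 46/199
merge 33/199 + 33/199 → 66/199
merge 39/199 + 46/199 → 85/199
merge 48/199 + 66/199 → 114/199
merge 85/199 + 114/199 → 1
L = 23/199 + 46/199 + 66/199 + 85/199 + 114/199 + 1 = 533/199 ≈ 2.678 bits/symbol.

2.678 bits/symbol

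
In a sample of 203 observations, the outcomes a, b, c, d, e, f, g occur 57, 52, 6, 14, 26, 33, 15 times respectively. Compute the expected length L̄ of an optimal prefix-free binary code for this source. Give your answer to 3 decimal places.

Probabilities are the counts divided by 203.
Repeatedly combine the two least-probable nodes; the expected code length is the sum of the merged weights.
merge 6/203 + 2/29 → 20/203
merge 15/203 + 20/203 → 5/29
merge 26/203 + 33/203 → 59/203
merge 5/29 + 52/203 → 3/7
merge 57/203 + 59/203 → 4/7
merge 3/7 + 4/7 → 1
L = 20/203 + 5/29 + 59/203 + 3/7 + 4/7 + 1 = 520/203 ≈ 2.562 bits/symbol.

2.562 bits/symbol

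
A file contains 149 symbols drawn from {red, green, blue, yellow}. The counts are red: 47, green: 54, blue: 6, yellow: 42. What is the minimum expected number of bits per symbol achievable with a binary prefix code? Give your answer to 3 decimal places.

1.960 bits/symbol

Probabilities are the counts divided by 149.
Repeatedly combine the two least-probable nodes; the expected code length is the sum of the merged weights.
merge 6/149 + 42/149 → 48/149
merge 47/149 + 48/149 → 95/149
merge 54/149 + 95/149 → 1
L = 48/149 + 95/149 + 1 = 292/149 ≈ 1.960 bits/symbol.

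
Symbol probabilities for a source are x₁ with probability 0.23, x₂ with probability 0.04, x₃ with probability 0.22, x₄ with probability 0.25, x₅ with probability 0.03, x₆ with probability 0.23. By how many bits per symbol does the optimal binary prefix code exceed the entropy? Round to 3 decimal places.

0.067 bits

Entropy H = −Σ p log₂ p ≈ 2.2934 bits.
Huffman merges: 3/100+1/25→7/100; 7/100+11/50→29/100; 23/100+23/100→23/50; 1/4+29/100→27/50; 23/50+27/50→1. L = 59/25 ≈ 2.3600.
L − H = 2.3600 − 2.2934 = 0.067 bits.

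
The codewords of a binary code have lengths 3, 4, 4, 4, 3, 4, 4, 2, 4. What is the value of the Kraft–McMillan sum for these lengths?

With common denominator 2^4 = 16: Σ 2^(−ℓᵢ) = 2/16 + 1/16 + 1/16 + 1/16 + 2/16 + 1/16 + 1/16 + 4/16 + 1/16 = 14/16 = 0.875.

0.875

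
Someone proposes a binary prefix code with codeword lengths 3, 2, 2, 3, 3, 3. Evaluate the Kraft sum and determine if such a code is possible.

1; yes

With common denominator 2^3 = 8: Σ 2^(−ℓᵢ) = 1/8 + 2/8 + 2/8 + 1/8 + 1/8 + 1/8 = 8/8 = 1.
Kraft's inequality requires Σ ≤ 1; here Σ = 1 ≤ 1, so such a prefix code exists.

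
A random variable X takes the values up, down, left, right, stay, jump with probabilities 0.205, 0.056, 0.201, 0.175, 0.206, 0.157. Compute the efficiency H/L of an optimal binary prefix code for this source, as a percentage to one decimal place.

Entropy H = −Σ p log₂ p ≈ 2.4958 bits.
Huffman merges: 7/125+157/1000→213/1000; 7/40+201/1000→47/125; 41/200+103/500→411/1000; 213/1000+47/125→589/1000; 411/1000+589/1000→1. L = 2589/1000 ≈ 2.5890.
Efficiency = H/L = 2.4958/2.5890 = 96.4%.

96.4%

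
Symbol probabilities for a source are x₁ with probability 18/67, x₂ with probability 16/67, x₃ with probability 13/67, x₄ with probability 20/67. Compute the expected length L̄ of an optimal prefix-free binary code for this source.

Repeatedly combine the two least-probable nodes; the expected code length is the sum of the merged weights.
merge 13/67 + 16/67 → 29/67
merge 18/67 + 20/67 → 38/67
merge 29/67 + 38/67 → 1
L = 29/67 + 38/67 + 1 = 2 bits/symbol.

2 bits/symbol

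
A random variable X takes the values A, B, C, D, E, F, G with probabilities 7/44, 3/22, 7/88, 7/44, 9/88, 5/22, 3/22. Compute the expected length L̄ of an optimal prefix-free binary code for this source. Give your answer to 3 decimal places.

Repeatedly combine the two least-probable nodes; the expected code length is the sum of the merged weights.
merge 7/88 + 9/88 → 2/11
merge 3/22 + 3/22 → 3/11
merge 7/44 + 7/44 → 7/22
merge 2/11 + 5/22 → 9/22
merge 3/11 + 7/22 → 13/22
merge 9/22 + 13/22 → 1
L = 2/11 + 3/11 + 7/22 + 9/22 + 13/22 + 1 = 61/22 ≈ 2.773 bits/symbol.

2.773 bits/symbol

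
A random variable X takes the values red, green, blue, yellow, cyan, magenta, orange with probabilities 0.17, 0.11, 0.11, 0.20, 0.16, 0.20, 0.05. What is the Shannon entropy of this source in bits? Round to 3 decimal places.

2.703 bits

H = −Σ pᵢ log₂ pᵢ.
−0.17·log₂(0.17) = 0.4346
−0.11·log₂(0.11) = 0.3503
−0.11·log₂(0.11) = 0.3503
−0.20·log₂(0.20) = 0.4644
−0.16·log₂(0.16) = 0.4230
−0.20·log₂(0.20) = 0.4644
−0.05·log₂(0.05) = 0.2161
Sum ≈ 2.7030 → 2.703 bits.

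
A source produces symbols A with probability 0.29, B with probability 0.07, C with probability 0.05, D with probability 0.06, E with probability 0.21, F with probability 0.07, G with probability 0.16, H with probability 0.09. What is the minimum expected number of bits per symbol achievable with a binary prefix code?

2.75 bits/symbol

Repeatedly combine the two least-probable nodes; the expected code length is the sum of the merged weights.
merge 1/20 + 3/50 → 11/100
merge 7/100 + 7/100 → 7/50
merge 9/100 + 11/100 → 1/5
merge 7/50 + 4/25 → 3/10
merge 1/5 + 21/100 → 41/100
merge 29/100 + 3/10 → 59/100
merge 41/100 + 59/100 → 1
L = 11/100 + 7/50 + 1/5 + 3/10 + 41/100 + 59/100 + 1 = 11/4 = 2.75 bits/symbol.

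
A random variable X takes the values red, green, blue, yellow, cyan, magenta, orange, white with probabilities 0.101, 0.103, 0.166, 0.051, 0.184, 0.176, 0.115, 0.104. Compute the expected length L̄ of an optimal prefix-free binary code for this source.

2.968 bits/symbol

Repeatedly combine the two least-probable nodes; the expected code length is the sum of the merged weights.
merge 51/1000 + 101/1000 → 19/125
merge 103/1000 + 13/125 → 207/1000
merge 23/200 + 19/125 → 267/1000
merge 83/500 + 22/125 → 171/500
merge 23/125 + 207/1000 → 391/1000
merge 267/1000 + 171/500 → 609/1000
merge 391/1000 + 609/1000 → 1
L = 19/125 + 207/1000 + 267/1000 + 171/500 + 391/1000 + 609/1000 + 1 = 371/125 = 2.968 bits/symbol.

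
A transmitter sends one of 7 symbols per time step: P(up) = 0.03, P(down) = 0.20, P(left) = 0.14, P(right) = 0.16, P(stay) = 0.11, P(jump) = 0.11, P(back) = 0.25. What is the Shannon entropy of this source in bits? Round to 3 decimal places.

H = −Σ pᵢ log₂ pᵢ.
−0.03·log₂(0.03) = 0.1518
−0.20·log₂(0.20) = 0.4644
−0.14·log₂(0.14) = 0.3971
−0.16·log₂(0.16) = 0.4230
−0.11·log₂(0.11) = 0.3503
−0.11·log₂(0.11) = 0.3503
−0.25·log₂(0.25) = 0.5000
Sum ≈ 2.6369 → 2.637 bits.

2.637 bits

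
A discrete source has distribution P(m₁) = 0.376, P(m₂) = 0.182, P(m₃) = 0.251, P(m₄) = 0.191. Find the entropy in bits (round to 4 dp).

1.9347 bits

H = −Σ pᵢ log₂ pᵢ.
−0.376·log₂(0.376) = 0.5306
−0.182·log₂(0.182) = 0.4474
−0.251·log₂(0.251) = 0.5006
−0.191·log₂(0.191) = 0.4562
Sum ≈ 1.9347 → 1.9347 bits.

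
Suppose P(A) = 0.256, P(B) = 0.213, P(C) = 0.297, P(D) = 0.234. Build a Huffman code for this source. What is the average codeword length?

2 bits/symbol

Repeatedly combine the two least-probable nodes; the expected code length is the sum of the merged weights.
merge 213/1000 + 117/500 → 447/1000
merge 32/125 + 297/1000 → 553/1000
merge 447/1000 + 553/1000 → 1
L = 447/1000 + 553/1000 + 1 = 2 bits/symbol.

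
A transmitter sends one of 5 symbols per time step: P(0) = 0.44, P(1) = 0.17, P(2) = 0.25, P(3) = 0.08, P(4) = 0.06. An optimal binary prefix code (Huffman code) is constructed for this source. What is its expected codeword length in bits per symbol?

2.01 bits/symbol

Repeatedly combine the two least-probable nodes; the expected code length is the sum of the merged weights.
merge 3/50 + 2/25 → 7/50
merge 7/50 + 17/100 → 31/100
merge 1/4 + 31/100 → 14/25
merge 11/25 + 14/25 → 1
L = 7/50 + 31/100 + 14/25 + 1 = 201/100 = 2.01 bits/symbol.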